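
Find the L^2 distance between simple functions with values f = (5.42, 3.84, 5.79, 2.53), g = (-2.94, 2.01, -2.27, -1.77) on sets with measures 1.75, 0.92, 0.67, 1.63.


Step 1: Compute differences f_i - g_i:
  5.42 - -2.94 = 8.36
  3.84 - 2.01 = 1.83
  5.79 - -2.27 = 8.06
  2.53 - -1.77 = 4.3
Step 2: Compute |diff|^2 * measure for each set:
  |8.36|^2 * 1.75 = 69.8896 * 1.75 = 122.3068
  |1.83|^2 * 0.92 = 3.3489 * 0.92 = 3.080988
  |8.06|^2 * 0.67 = 64.9636 * 0.67 = 43.525612
  |4.3|^2 * 1.63 = 18.49 * 1.63 = 30.1387
Step 3: Sum = 199.0521
Step 4: ||f-g||_2 = (199.0521)^(1/2) = 14.108582


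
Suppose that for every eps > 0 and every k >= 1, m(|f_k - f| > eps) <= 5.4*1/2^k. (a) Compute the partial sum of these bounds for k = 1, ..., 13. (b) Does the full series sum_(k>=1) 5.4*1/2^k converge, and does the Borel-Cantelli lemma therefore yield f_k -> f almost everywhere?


Step 1: List the terms 5.4*1/2^k for k = 1 to 13:
  k=1: 2.7
  k=2: 1.35
  k=3: 0.675
  k=4: 0.3375
  k=5: 0.16875
  k=6: 0.084375
  k=7: 0.042188
  k=8: 0.021094
  k=9: 0.010547
  k=10: 0.005273
  k=11: 0.002637
  k=12: 0.001318
  k=13: 6.591797e-04
Step 2: Partial sum = 2.7 + 1.35 + 0.675 + 0.3375 + 0.16875 + 0.084375 + 0.042188 + 0.021094 + 0.010547 + 0.005273 + 0.002637 + 0.001318 + 6.591797e-04
     = 5.399341
Step 3: The full series sum_(k>=1) 5.4*1/2^k converges (geometric series with ratio 1/2 < 1; a constant multiple of a convergent series converges).
Step 4: Fix eps > 0. Since sum_k m(|f_k - f| > eps) < infinity, the Borel-Cantelli lemma gives
        m(limsup_k {|f_k - f| > eps}) = 0, i.e. for a.e. x, |f_k(x) - f(x)| <= eps for all large k.
        Applying this with eps = 1/j for j = 1, 2, ... and intersecting the countably many full-measure sets,
        for a.e. x we get limsup_k |f_k(x) - f(x)| <= 1/j for every j, hence f_k -> f almost everywhere.
Conclusion: series converges; Borel-Cantelli yields f_k -> f a.e.


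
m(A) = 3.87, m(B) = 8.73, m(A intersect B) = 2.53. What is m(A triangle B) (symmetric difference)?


m(A Delta B) = m(A) + m(B) - 2*m(A n B)
= 3.87 + 8.73 - 2*2.53
= 3.87 + 8.73 - 5.06
= 7.54


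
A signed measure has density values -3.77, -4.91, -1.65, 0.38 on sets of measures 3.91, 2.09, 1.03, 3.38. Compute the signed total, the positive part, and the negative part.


Step 1: Compute signed measure on each set:
  Set 1: -3.77 * 3.91 = -14.7407
  Set 2: -4.91 * 2.09 = -10.2619
  Set 3: -1.65 * 1.03 = -1.6995
  Set 4: 0.38 * 3.38 = 1.2844
Step 2: Total signed measure = (-14.7407) + (-10.2619) + (-1.6995) + (1.2844)
     = -25.4177
Step 3: Positive part mu+(X) = sum of positive contributions = 1.2844
Step 4: Negative part mu-(X) = |sum of negative contributions| = 26.7021


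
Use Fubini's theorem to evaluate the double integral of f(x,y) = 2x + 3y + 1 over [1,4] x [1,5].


By Fubini, integrate in x first, then y.
Step 1: Fix y, integrate over x in [1,4]:
  integral(2x + 3y + 1, x=1..4)
  = 2*(4^2 - 1^2)/2 + (3y + 1)*(4 - 1)
  = 15 + (3y + 1)*3
  = 15 + 9y + 3
  = 18 + 9y
Step 2: Integrate over y in [1,5]:
  integral(18 + 9y, y=1..5)
  = 18*4 + 9*(5^2 - 1^2)/2
  = 72 + 108
  = 180


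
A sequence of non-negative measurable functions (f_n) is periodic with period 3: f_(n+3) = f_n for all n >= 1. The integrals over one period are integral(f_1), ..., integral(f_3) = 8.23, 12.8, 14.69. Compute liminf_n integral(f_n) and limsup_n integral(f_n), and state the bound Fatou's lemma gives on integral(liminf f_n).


The sequence (integral(f_n)) is periodic with period 3, repeating the values 8.23, 12.8, 14.69 indefinitely.
Step 1: For a periodic sequence, every tail (a_m, a_(m+1), ...) contains all 3 period values infinitely often.
Step 2: Hence inf of every tail = min of the period values = min(8.23, 12.8, 14.69) = 8.23.
        liminf_n integral(f_n) = sup over m of (inf of tail from m) = 8.23.
Step 3: Similarly sup of every tail = max of the period values = 14.69.
        limsup_n integral(f_n) = 14.69.
Step 4: Fatou's lemma: integral(liminf_n f_n) <= liminf_n integral(f_n) = 8.23.
        So the integral of the pointwise liminf is at most 8.23.


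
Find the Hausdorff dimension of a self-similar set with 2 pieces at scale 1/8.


For a self-similar set with N copies scaled by 1/r:
dim_H = log(N)/log(r) = log(2)/log(8)
= 0.693147/2.079442
= 0.333333


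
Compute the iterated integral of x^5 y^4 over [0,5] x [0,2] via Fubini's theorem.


By Fubini's theorem, the double integral factors as a product of single integrals:
Step 1: integral_0^5 x^5 dx = [x^6/6] from 0 to 5
     = 5^6/6 = 2604.166667
Step 2: integral_0^2 y^4 dy = [y^5/5] from 0 to 2
     = 2^5/5 = 6.4
Step 3: Double integral = 2604.166667 * 6.4 = 16666.666667


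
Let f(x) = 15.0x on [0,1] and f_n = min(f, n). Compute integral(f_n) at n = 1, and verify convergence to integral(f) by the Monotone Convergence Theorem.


f(x) = 15.0x on [0,1]; f_n(x) = min(15.0x, n). At n = 1:
Step 1: f(x) reaches 1 at x = 1/15.0 = 0.066667
Step 2: integral(f_1) = integral(15.0x, 0, 0.066667) + integral(1, 0.066667, 1)
       = 15.0*0.066667^2/2 + 1*(1 - 0.066667)
       = 0.033333 + 0.933333
       = 0.966667
Step 3: As n -> infinity, f_n increases to f, so by MCT integral(f_n) -> integral(f) = 15.0/2 = 7.5.
Convergence: integral(f_1) = 0.966667 -> 7.5 as n -> infinity


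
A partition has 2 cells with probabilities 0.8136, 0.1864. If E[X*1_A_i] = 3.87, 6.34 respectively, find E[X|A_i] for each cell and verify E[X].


For each cell A_i: E[X|A_i] = E[X*1_A_i] / P(A_i)
Step 1: E[X|A_1] = 3.87 / 0.8136 = 4.756637
Step 2: E[X|A_2] = 6.34 / 0.1864 = 34.012876
Verification: E[X] = sum E[X*1_A_i] = 3.87 + 6.34 = 10.21


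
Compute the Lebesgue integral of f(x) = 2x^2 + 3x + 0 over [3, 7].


The Lebesgue integral of a Riemann-integrable function agrees with the Riemann integral.
Antiderivative F(x) = (2/3)x^3 + (3/2)x^2 + 0x
F(7) = (2/3)*7^3 + (3/2)*7^2 + 0*7
     = (2/3)*343 + (3/2)*49 + 0*7
     = 228.666667 + 73.5 + 0
     = 302.166667
F(3) = 31.5
Integral = F(7) - F(3) = 302.166667 - 31.5 = 270.666667


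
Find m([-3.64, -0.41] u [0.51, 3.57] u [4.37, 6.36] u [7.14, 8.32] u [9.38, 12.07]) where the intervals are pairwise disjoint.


For pairwise disjoint intervals, m(union) = sum of lengths.
= (-0.41 - -3.64) + (3.57 - 0.51) + (6.36 - 4.37) + (8.32 - 7.14) + (12.07 - 9.38)
= 3.23 + 3.06 + 1.99 + 1.18 + 2.69
= 12.15


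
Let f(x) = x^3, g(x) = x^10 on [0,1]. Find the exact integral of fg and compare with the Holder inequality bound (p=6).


Step 1: Exact integral of f*g = integral(x^13, 0, 1) = 1/14
     = 0.071429
Step 2: Holder bound with p=6, q=1.2:
  ||f||_p = (integral x^18 dx)^(1/6) = (1/19)^(1/6) = 0.612173
  ||g||_q = (integral x^12 dx)^(1/1.2) = (1/13)^(1/1.2) = 0.117954
Step 3: Holder bound = ||f||_p * ||g||_q = 0.612173 * 0.117954 = 0.072208
Verification: 0.071429 <= 0.072208 (Holder holds)


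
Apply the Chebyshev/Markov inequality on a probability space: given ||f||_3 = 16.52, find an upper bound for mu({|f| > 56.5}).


Chebyshev/Markov inequality: mu(|f| > eps) <= (||f||_p / eps)^p
Step 1: ||f||_3 / eps = 16.52 / 56.5 = 0.292389
Step 2: Raise to power p = 3:
  (0.292389)^3 = 0.024997
Step 3: Therefore mu(|f| > 56.5) <= 0.024997


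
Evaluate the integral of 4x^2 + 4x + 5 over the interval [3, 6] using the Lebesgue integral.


The Lebesgue integral of a Riemann-integrable function agrees with the Riemann integral.
Antiderivative F(x) = (4/3)x^3 + (4/2)x^2 + 5x
F(6) = (4/3)*6^3 + (4/2)*6^2 + 5*6
     = (4/3)*216 + (4/2)*36 + 5*6
     = 288 + 72 + 30
     = 390
F(3) = 69
Integral = F(6) - F(3) = 390 - 69 = 321


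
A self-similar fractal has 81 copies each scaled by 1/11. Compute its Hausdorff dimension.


For a self-similar set with N copies scaled by 1/r:
dim_H = log(N)/log(r) = log(81)/log(11)
= 4.394449/2.397895
= 1.832628


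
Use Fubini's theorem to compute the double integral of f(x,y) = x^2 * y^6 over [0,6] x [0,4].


By Fubini's theorem, the double integral factors as a product of single integrals:
Step 1: integral_0^6 x^2 dx = [x^3/3] from 0 to 6
     = 6^3/3 = 72
Step 2: integral_0^4 y^6 dy = [y^7/7] from 0 to 4
     = 4^7/7 = 2340.571429
Step 3: Double integral = 72 * 2340.571429 = 168521.142857


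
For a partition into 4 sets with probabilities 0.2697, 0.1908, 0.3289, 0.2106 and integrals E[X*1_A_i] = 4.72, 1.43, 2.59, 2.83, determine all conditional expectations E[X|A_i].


For each cell A_i: E[X|A_i] = E[X*1_A_i] / P(A_i)
Step 1: E[X|A_1] = 4.72 / 0.2697 = 17.500927
Step 2: E[X|A_2] = 1.43 / 0.1908 = 7.494759
Step 3: E[X|A_3] = 2.59 / 0.3289 = 7.874734
Step 4: E[X|A_4] = 2.83 / 0.2106 = 13.437797
Verification: E[X] = sum E[X*1_A_i] = 4.72 + 1.43 + 2.59 + 2.83 = 11.57


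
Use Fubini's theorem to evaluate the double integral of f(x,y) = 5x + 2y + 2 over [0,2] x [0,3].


By Fubini, integrate in x first, then y.
Step 1: Fix y, integrate over x in [0,2]:
  integral(5x + 2y + 2, x=0..2)
  = 5*(2^2 - 0^2)/2 + (2y + 2)*(2 - 0)
  = 10 + (2y + 2)*2
  = 10 + 4y + 4
  = 14 + 4y
Step 2: Integrate over y in [0,3]:
  integral(14 + 4y, y=0..3)
  = 14*3 + 4*(3^2 - 0^2)/2
  = 42 + 18
  = 60


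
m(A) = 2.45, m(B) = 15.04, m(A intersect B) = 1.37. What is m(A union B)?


By inclusion-exclusion: m(A u B) = m(A) + m(B) - m(A n B)
= 2.45 + 15.04 - 1.37
= 16.12


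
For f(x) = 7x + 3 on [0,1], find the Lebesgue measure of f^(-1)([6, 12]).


f^(-1)([6, 12]) = {x : 6 <= 7x + 3 <= 12}
Solving: (6 - 3)/7 <= x <= (12 - 3)/7
= [0.428571, 1.285714]
Intersecting with [0,1]: [0.428571, 1]
Measure = 1 - 0.428571 = 0.571429


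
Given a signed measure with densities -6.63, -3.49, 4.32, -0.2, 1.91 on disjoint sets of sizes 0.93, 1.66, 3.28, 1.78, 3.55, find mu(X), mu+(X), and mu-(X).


Step 1: Compute signed measure on each set:
  Set 1: -6.63 * 0.93 = -6.1659
  Set 2: -3.49 * 1.66 = -5.7934
  Set 3: 4.32 * 3.28 = 14.1696
  Set 4: -0.2 * 1.78 = -0.356
  Set 5: 1.91 * 3.55 = 6.7805
Step 2: Total signed measure = (-6.1659) + (-5.7934) + (14.1696) + (-0.356) + (6.7805)
     = 8.6348
Step 3: Positive part mu+(X) = sum of positive contributions = 20.9501
Step 4: Negative part mu-(X) = |sum of negative contributions| = 12.3153


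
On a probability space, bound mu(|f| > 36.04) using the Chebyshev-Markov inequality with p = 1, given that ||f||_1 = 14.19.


Chebyshev/Markov inequality: mu(|f| > eps) <= (||f||_p / eps)^p
Step 1: ||f||_1 / eps = 14.19 / 36.04 = 0.393729
Step 2: Raise to power p = 1:
  (0.393729)^1 = 0.393729
Step 3: Therefore mu(|f| > 36.04) <= 0.393729


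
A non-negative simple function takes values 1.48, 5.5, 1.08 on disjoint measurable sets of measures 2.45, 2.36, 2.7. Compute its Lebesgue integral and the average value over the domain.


Step 1: Integral = sum(value_i * measure_i)
= 1.48*2.45 + 5.5*2.36 + 1.08*2.7
= 3.626 + 12.98 + 2.916
= 19.522
Step 2: Total measure of domain = 2.45 + 2.36 + 2.7 = 7.51
Step 3: Average value = 19.522 / 7.51 = 2.599467


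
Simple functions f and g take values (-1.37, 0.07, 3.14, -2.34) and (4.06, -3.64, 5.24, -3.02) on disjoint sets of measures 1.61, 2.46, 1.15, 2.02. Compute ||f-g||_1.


Step 1: Compute differences f_i - g_i:
  -1.37 - 4.06 = -5.43
  0.07 - -3.64 = 3.71
  3.14 - 5.24 = -2.1
  -2.34 - -3.02 = 0.68
Step 2: Compute |diff|^1 * measure for each set:
  |-5.43|^1 * 1.61 = 5.43 * 1.61 = 8.7423
  |3.71|^1 * 2.46 = 3.71 * 2.46 = 9.1266
  |-2.1|^1 * 1.15 = 2.1 * 1.15 = 2.415
  |0.68|^1 * 2.02 = 0.68 * 2.02 = 1.3736
Step 3: Sum = 21.6575
Step 4: ||f-g||_1 = (21.6575)^(1/1) = 21.6575


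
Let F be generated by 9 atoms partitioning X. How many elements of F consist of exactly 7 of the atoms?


Each element of F is a union of some subset of the 9 atoms.
Elements that are unions of exactly 7 atoms correspond to 7-element subsets of the 9 atoms.
Count = C(9, 7) = 9! / (7! * 2!) = 36.


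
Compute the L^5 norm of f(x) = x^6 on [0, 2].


Step 1: ||f||_5 = (integral_0^2 |x^6|^5 dx)^(1/5)
     = (integral_0^2 x^30 dx)^(1/5)
Step 2: integral_0^2 x^30 dx = [x^31/(31)] from 0 to 2 = 2^31/31
     = 2147483648/31 = 6.927367e+07
Step 3: ||f||_5 = (6.927367e+07)^(1/5) = 36.992496


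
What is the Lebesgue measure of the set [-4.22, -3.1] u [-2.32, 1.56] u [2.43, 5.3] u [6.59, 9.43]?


For pairwise disjoint intervals, m(union) = sum of lengths.
= (-3.1 - -4.22) + (1.56 - -2.32) + (5.3 - 2.43) + (9.43 - 6.59)
= 1.12 + 3.88 + 2.87 + 2.84
= 10.71


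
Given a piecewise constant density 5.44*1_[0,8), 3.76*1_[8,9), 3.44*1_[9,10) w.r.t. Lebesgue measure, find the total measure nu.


Integrate each piece of the Radon-Nikodym derivative:
Step 1: integral_0^8 5.44 dx = 5.44*(8-0) = 5.44*8 = 43.52
Step 2: integral_8^9 3.76 dx = 3.76*(9-8) = 3.76*1 = 3.76
Step 3: integral_9^10 3.44 dx = 3.44*(10-9) = 3.44*1 = 3.44
Total: 43.52 + 3.76 + 3.44 = 50.72


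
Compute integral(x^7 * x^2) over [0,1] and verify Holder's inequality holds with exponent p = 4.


Step 1: Exact integral of f*g = integral(x^9, 0, 1) = 1/10
     = 0.1
Step 2: Holder bound with p=4, q=1.333333:
  ||f||_p = (integral x^28 dx)^(1/4) = (1/29)^(1/4) = 0.430924
  ||g||_q = (integral x^2.666667 dx)^(1/1.333333) = (1/3.666667)^(1/1.333333) = 0.377395
Step 3: Holder bound = ||f||_p * ||g||_q = 0.430924 * 0.377395 = 0.162629
Verification: 0.1 <= 0.162629 (Holder holds)


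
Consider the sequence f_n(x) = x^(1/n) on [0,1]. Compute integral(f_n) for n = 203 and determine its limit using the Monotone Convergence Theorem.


At n = 203: f_203(x) = x^(1/203).
Step 1: integral(x^(1/203), 0, 1) = [x^(1/203+1) / (1/203+1)] from 0 to 1
     = 1 / (1/203 + 1) = 1 / ((203+1)/203) = 203/(203+1)
     = 203/204 = 0.995098
Step 2: As n -> infinity, f_n(x) = x^(1/n) -> 1 for x in (0,1], and f_n is increasing in n.
By MCT, lim_n integral(f_n) = integral(lim_n f_n) = integral(1, 0, 1) = 1.
Step 3: Verify convergence: 203/204 = 0.995098 -> 1


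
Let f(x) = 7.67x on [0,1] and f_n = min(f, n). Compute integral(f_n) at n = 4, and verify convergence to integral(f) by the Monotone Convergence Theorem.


f(x) = 7.67x on [0,1]; f_n(x) = min(7.67x, n). At n = 4:
Step 1: f(x) reaches 4 at x = 4/7.67 = 0.521512
Step 2: integral(f_4) = integral(7.67x, 0, 0.521512) + integral(4, 0.521512, 1)
       = 7.67*0.521512^2/2 + 4*(1 - 0.521512)
       = 1.043025 + 1.91395
       = 2.956975
Step 3: As n -> infinity, f_n increases to f, so by MCT integral(f_n) -> integral(f) = 7.67/2 = 3.835.
Convergence: integral(f_4) = 2.956975 -> 3.835 as n -> infinity


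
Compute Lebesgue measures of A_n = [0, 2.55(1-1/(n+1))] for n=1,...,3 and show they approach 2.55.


By continuity of measure from below: if A_n increases to A, then m(A_n) -> m(A).
Here A = [0, 2.55], so m(A) = 2.55
Step 1: a_1 = 2.55*(1 - 1/2) = 1.275, m(A_1) = 1.275
Step 2: a_2 = 2.55*(1 - 1/3) = 1.7, m(A_2) = 1.7
Step 3: a_3 = 2.55*(1 - 1/4) = 1.9125, m(A_3) = 1.9125
Limit: m(A_n) -> m([0,2.55]) = 2.55


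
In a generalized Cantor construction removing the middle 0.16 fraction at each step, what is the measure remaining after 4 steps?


Step 1: At each step, fraction remaining = 1 - 0.16 = 0.84
Step 2: After 4 steps, measure = (0.84)^4
Step 3: Computing the power step by step:
  After step 1: 0.84
  After step 2: 0.7056
  After step 3: 0.592704
  After step 4: 0.497871
Result = 0.497871


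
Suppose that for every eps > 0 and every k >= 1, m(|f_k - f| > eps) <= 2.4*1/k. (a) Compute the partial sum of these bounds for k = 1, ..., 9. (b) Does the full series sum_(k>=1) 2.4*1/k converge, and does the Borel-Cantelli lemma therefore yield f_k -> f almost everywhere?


Step 1: List the terms 2.4*1/k for k = 1 to 9:
  k=1: 2.4
  k=2: 1.2
  k=3: 0.8
  k=4: 0.6
  k=5: 0.48
  k=6: 0.4
  k=7: 0.342857
  k=8: 0.3
  k=9: 0.266667
Step 2: Partial sum = 2.4 + 1.2 + 0.8 + 0.6 + 0.48 + 0.4 + 0.342857 + 0.3 + 0.266667
     = 6.789524
Step 3: The full series sum_(k>=1) 2.4*1/k diverges (harmonic series, p = 1; a nonzero constant multiple of a divergent series diverges).
Step 4: The (first) Borel-Cantelli lemma requires a summable sequence of measures, so it does not apply here;
        from this bound alone no conclusion about a.e. convergence can be drawn (convergence in measure still
        gives an a.e.-convergent subsequence, but not a.e. convergence of the whole sequence).
Conclusion: series diverges; Borel-Cantelli is inconclusive about a.e. convergence of f_k.


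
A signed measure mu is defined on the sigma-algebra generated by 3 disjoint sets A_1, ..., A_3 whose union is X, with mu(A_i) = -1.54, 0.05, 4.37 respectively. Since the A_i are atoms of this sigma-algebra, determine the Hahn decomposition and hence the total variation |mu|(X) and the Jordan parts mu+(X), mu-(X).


Step 1: Every measurable set is a union of atoms (the cells / points), so a Hahn decomposition is
  obtained by grouping atoms by sign: P = union of atoms with mu > 0, N = union of the remaining atoms.
  Atoms in P (indices): 2, 3;  atoms in N (indices): 1
  Positive values: 0.05, 4.37
  Negative values: -1.54
Step 2: mu+(X) = mu(P) = sum of positive atom values = 4.42
Step 3: mu-(X) = -mu(N) = sum of |negative atom values| = 1.54
Step 4: |mu|(X) = mu+(X) + mu-(X) = 4.42 + 1.54 = 5.96


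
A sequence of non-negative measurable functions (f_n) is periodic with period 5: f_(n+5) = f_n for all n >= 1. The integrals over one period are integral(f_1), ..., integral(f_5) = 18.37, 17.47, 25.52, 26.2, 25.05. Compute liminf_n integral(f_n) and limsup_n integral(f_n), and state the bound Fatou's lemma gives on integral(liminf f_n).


The sequence (integral(f_n)) is periodic with period 5, repeating the values 18.37, 17.47, 25.52, 26.2, 25.05 indefinitely.
Step 1: For a periodic sequence, every tail (a_m, a_(m+1), ...) contains all 5 period values infinitely often.
Step 2: Hence inf of every tail = min of the period values = min(18.37, 17.47, 25.52, 26.2, 25.05) = 17.47.
        liminf_n integral(f_n) = sup over m of (inf of tail from m) = 17.47.
Step 3: Similarly sup of every tail = max of the period values = 26.2.
        limsup_n integral(f_n) = 26.2.
Step 4: Fatou's lemma: integral(liminf_n f_n) <= liminf_n integral(f_n) = 17.47.
        So the integral of the pointwise liminf is at most 17.47.


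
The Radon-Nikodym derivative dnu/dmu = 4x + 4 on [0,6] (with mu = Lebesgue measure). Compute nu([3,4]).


nu(A) = integral_A (dnu/dmu) dmu = integral_3^4 (4x + 4) dx
Step 1: Antiderivative F(x) = (4/2)x^2 + 4x
Step 2: F(4) = (4/2)*4^2 + 4*4 = 32 + 16 = 48
Step 3: F(3) = (4/2)*3^2 + 4*3 = 18 + 12 = 30
Step 4: nu([3,4]) = F(4) - F(3) = 48 - 30 = 18


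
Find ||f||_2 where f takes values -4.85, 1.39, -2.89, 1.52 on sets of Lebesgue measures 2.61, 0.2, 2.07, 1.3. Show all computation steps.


Step 1: Compute |f_i|^2 for each value:
  |-4.85|^2 = 23.5225
  |1.39|^2 = 1.9321
  |-2.89|^2 = 8.3521
  |1.52|^2 = 2.3104
Step 2: Multiply by measures and sum:
  23.5225 * 2.61 = 61.393725
  1.9321 * 0.2 = 0.38642
  8.3521 * 2.07 = 17.288847
  2.3104 * 1.3 = 3.00352
Sum = 61.393725 + 0.38642 + 17.288847 + 3.00352 = 82.072512
Step 3: Take the p-th root:
||f||_2 = (82.072512)^(1/2) = 9.059388


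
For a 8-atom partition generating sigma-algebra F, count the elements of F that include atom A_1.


Each element of F is a union of some subset S of the 8 atoms.
The element contains A_1 iff A_1 is in S.
So we count subsets S of {A_1,...,A_8} with A_1 in S: choose freely among the other 7 atoms.
Count = 2^(8-1) = 2^7 = 128.


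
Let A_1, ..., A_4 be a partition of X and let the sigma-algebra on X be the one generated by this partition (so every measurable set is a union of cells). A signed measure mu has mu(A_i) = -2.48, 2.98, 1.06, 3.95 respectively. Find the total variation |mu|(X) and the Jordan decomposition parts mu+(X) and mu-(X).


Step 1: Every measurable set is a union of atoms (the cells / points), so a Hahn decomposition is
  obtained by grouping atoms by sign: P = union of atoms with mu > 0, N = union of the remaining atoms.
  Atoms in P (indices): 2, 3, 4;  atoms in N (indices): 1
  Positive values: 2.98, 1.06, 3.95
  Negative values: -2.48
Step 2: mu+(X) = mu(P) = sum of positive atom values = 7.99
Step 3: mu-(X) = -mu(N) = sum of |negative atom values| = 2.48
Step 4: |mu|(X) = mu+(X) + mu-(X) = 7.99 + 2.48 = 10.47


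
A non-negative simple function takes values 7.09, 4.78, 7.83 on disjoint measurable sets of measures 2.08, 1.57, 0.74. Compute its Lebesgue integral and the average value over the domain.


Step 1: Integral = sum(value_i * measure_i)
= 7.09*2.08 + 4.78*1.57 + 7.83*0.74
= 14.7472 + 7.5046 + 5.7942
= 28.046
Step 2: Total measure of domain = 2.08 + 1.57 + 0.74 = 4.39
Step 3: Average value = 28.046 / 4.39 = 6.38861


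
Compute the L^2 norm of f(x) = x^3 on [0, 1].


Step 1: ||f||_2 = (integral_0^1 |x^3|^2 dx)^(1/2)
     = (integral_0^1 x^6 dx)^(1/2)
Step 2: integral_0^1 x^6 dx = [x^7/(7)] from 0 to 1 = 1^7/7
     = 1/7 = 0.142857
Step 3: ||f||_2 = (0.142857)^(1/2) = 0.377964


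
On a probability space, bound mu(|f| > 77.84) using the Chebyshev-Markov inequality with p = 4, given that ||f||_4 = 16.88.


Chebyshev/Markov inequality: mu(|f| > eps) <= (||f||_p / eps)^p
Step 1: ||f||_4 / eps = 16.88 / 77.84 = 0.216855
Step 2: Raise to power p = 4:
  (0.216855)^4 = 0.002211
Step 3: Therefore mu(|f| > 77.84) <= 0.002211


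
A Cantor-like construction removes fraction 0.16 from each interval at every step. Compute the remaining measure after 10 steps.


Step 1: At each step, fraction remaining = 1 - 0.16 = 0.84
Step 2: After 10 steps, measure = (0.84)^10
Result = 0.174901


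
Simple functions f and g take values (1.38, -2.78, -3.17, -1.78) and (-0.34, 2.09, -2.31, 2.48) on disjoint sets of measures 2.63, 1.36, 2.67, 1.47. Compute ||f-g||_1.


Step 1: Compute differences f_i - g_i:
  1.38 - -0.34 = 1.72
  -2.78 - 2.09 = -4.87
  -3.17 - -2.31 = -0.86
  -1.78 - 2.48 = -4.26
Step 2: Compute |diff|^1 * measure for each set:
  |1.72|^1 * 2.63 = 1.72 * 2.63 = 4.5236
  |-4.87|^1 * 1.36 = 4.87 * 1.36 = 6.6232
  |-0.86|^1 * 2.67 = 0.86 * 2.67 = 2.2962
  |-4.26|^1 * 1.47 = 4.26 * 1.47 = 6.2622
Step 3: Sum = 19.7052
Step 4: ||f-g||_1 = (19.7052)^(1/1) = 19.7052


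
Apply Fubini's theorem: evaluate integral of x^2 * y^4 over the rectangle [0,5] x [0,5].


By Fubini's theorem, the double integral factors as a product of single integrals:
Step 1: integral_0^5 x^2 dx = [x^3/3] from 0 to 5
     = 5^3/3 = 41.666667
Step 2: integral_0^5 y^4 dy = [y^5/5] from 0 to 5
     = 5^5/5 = 625
Step 3: Double integral = 41.666667 * 625 = 26041.666667


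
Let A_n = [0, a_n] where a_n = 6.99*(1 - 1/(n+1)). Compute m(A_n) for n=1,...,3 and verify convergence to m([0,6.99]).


By continuity of measure from below: if A_n increases to A, then m(A_n) -> m(A).
Here A = [0, 6.99], so m(A) = 6.99
Step 1: a_1 = 6.99*(1 - 1/2) = 3.495, m(A_1) = 3.495
Step 2: a_2 = 6.99*(1 - 1/3) = 4.66, m(A_2) = 4.66
Step 3: a_3 = 6.99*(1 - 1/4) = 5.2425, m(A_3) = 5.2425
Limit: m(A_n) -> m([0,6.99]) = 6.99


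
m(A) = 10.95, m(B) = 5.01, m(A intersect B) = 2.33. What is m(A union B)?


By inclusion-exclusion: m(A u B) = m(A) + m(B) - m(A n B)
= 10.95 + 5.01 - 2.33
= 13.63


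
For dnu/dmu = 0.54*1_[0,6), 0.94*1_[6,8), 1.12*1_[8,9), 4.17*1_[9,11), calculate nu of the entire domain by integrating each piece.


Integrate each piece of the Radon-Nikodym derivative:
Step 1: integral_0^6 0.54 dx = 0.54*(6-0) = 0.54*6 = 3.24
Step 2: integral_6^8 0.94 dx = 0.94*(8-6) = 0.94*2 = 1.88
Step 3: integral_8^9 1.12 dx = 1.12*(9-8) = 1.12*1 = 1.12
Step 4: integral_9^11 4.17 dx = 4.17*(11-9) = 4.17*2 = 8.34
Total: 3.24 + 1.88 + 1.12 + 8.34 = 14.58


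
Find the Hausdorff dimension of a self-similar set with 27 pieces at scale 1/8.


For a self-similar set with N copies scaled by 1/r:
dim_H = log(N)/log(r) = log(27)/log(8)
= 3.295837/2.079442
= 1.584963


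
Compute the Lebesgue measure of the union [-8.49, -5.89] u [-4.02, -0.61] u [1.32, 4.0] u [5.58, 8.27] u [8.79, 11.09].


For pairwise disjoint intervals, m(union) = sum of lengths.
= (-5.89 - -8.49) + (-0.61 - -4.02) + (4.0 - 1.32) + (8.27 - 5.58) + (11.09 - 8.79)
= 2.6 + 3.41 + 2.68 + 2.69 + 2.3
= 13.68


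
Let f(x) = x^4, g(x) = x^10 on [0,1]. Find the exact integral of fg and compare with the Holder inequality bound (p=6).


Step 1: Exact integral of f*g = integral(x^14, 0, 1) = 1/15
     = 0.066667
Step 2: Holder bound with p=6, q=1.2:
  ||f||_p = (integral x^24 dx)^(1/6) = (1/25)^(1/6) = 0.584804
  ||g||_q = (integral x^12 dx)^(1/1.2) = (1/13)^(1/1.2) = 0.117954
Step 3: Holder bound = ||f||_p * ||g||_q = 0.584804 * 0.117954 = 0.06898
Verification: 0.066667 <= 0.06898 (Holder holds)


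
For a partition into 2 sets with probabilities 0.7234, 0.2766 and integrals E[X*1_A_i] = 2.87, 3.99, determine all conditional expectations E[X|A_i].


For each cell A_i: E[X|A_i] = E[X*1_A_i] / P(A_i)
Step 1: E[X|A_1] = 2.87 / 0.7234 = 3.967376
Step 2: E[X|A_2] = 3.99 / 0.2766 = 14.425163
Verification: E[X] = sum E[X*1_A_i] = 2.87 + 3.99 = 6.86


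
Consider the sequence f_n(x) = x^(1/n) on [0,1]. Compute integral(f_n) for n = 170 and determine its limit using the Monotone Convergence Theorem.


At n = 170: f_170(x) = x^(1/170).
Step 1: integral(x^(1/170), 0, 1) = [x^(1/170+1) / (1/170+1)] from 0 to 1
     = 1 / (1/170 + 1) = 1 / ((170+1)/170) = 170/(170+1)
     = 170/171 = 0.994152
Step 2: As n -> infinity, f_n(x) = x^(1/n) -> 1 for x in (0,1], and f_n is increasing in n.
By MCT, lim_n integral(f_n) = integral(lim_n f_n) = integral(1, 0, 1) = 1.
Step 3: Verify convergence: 170/171 = 0.994152 -> 1


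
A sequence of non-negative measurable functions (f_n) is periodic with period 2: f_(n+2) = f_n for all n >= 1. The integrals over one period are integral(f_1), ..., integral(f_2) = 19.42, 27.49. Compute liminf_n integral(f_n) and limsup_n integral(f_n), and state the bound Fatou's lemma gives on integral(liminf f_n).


The sequence (integral(f_n)) is periodic with period 2, repeating the values 19.42, 27.49 indefinitely.
Step 1: For a periodic sequence, every tail (a_m, a_(m+1), ...) contains all 2 period values infinitely often.
Step 2: Hence inf of every tail = min of the period values = min(19.42, 27.49) = 19.42.
        liminf_n integral(f_n) = sup over m of (inf of tail from m) = 19.42.
Step 3: Similarly sup of every tail = max of the period values = 27.49.
        limsup_n integral(f_n) = 27.49.
Step 4: Fatou's lemma: integral(liminf_n f_n) <= liminf_n integral(f_n) = 19.42.
        So the integral of the pointwise liminf is at most 19.42.


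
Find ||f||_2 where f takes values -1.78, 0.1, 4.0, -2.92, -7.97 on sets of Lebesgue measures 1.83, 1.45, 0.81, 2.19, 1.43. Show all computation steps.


Step 1: Compute |f_i|^2 for each value:
  |-1.78|^2 = 3.1684
  |0.1|^2 = 0.01
  |4.0|^2 = 16
  |-2.92|^2 = 8.5264
  |-7.97|^2 = 63.5209
Step 2: Multiply by measures and sum:
  3.1684 * 1.83 = 5.798172
  0.01 * 1.45 = 0.0145
  16 * 0.81 = 12.96
  8.5264 * 2.19 = 18.672816
  63.5209 * 1.43 = 90.834887
Sum = 5.798172 + 0.0145 + 12.96 + 18.672816 + 90.834887 = 128.280375
Step 3: Take the p-th root:
||f||_2 = (128.280375)^(1/2) = 11.326093


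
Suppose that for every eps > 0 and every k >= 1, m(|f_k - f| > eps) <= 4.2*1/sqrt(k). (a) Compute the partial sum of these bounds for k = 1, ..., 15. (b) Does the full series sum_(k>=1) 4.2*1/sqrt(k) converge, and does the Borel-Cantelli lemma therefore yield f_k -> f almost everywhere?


Step 1: List the terms 4.2*1/sqrt(k) for k = 1 to 15:
  k=1: 4.2
  k=2: 2.969848
  k=3: 2.424871
  k=4: 2.1
  k=5: 1.878297
  k=6: 1.714643
  k=7: 1.587451
  k=8: 1.484924
  k=9: 1.4
  k=10: 1.328157
  k=11: 1.266348
  k=12: 1.212436
  k=13: 1.16487
  k=14: 1.122497
  k=15: 1.084435
Step 2: Partial sum = 4.2 + 2.969848 + 2.424871 + 2.1 + 1.878297 + 1.714643 + 1.587451 + 1.484924 + 1.4 + 1.328157 + 1.266348 + 1.212436 + 1.16487 + 1.122497 + 1.084435
     = 26.938777
Step 3: The full series sum_(k>=1) 4.2*1/sqrt(k) diverges (p-series with p = 1/2 <= 1; a nonzero constant multiple of a divergent series diverges).
Step 4: The (first) Borel-Cantelli lemma requires a summable sequence of measures, so it does not apply here;
        from this bound alone no conclusion about a.e. convergence can be drawn (convergence in measure still
        gives an a.e.-convergent subsequence, but not a.e. convergence of the whole sequence).
Conclusion: series diverges; Borel-Cantelli is inconclusive about a.e. convergence of f_k.


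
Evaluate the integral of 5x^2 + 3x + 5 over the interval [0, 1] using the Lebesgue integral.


The Lebesgue integral of a Riemann-integrable function agrees with the Riemann integral.
Antiderivative F(x) = (5/3)x^3 + (3/2)x^2 + 5x
F(1) = (5/3)*1^3 + (3/2)*1^2 + 5*1
     = (5/3)*1 + (3/2)*1 + 5*1
     = 1.666667 + 1.5 + 5
     = 8.166667
F(0) = 0.0
Integral = F(1) - F(0) = 8.166667 - 0.0 = 8.166667


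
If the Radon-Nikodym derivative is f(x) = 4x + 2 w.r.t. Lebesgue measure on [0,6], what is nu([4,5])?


nu(A) = integral_A (dnu/dmu) dmu = integral_4^5 (4x + 2) dx
Step 1: Antiderivative F(x) = (4/2)x^2 + 2x
Step 2: F(5) = (4/2)*5^2 + 2*5 = 50 + 10 = 60
Step 3: F(4) = (4/2)*4^2 + 2*4 = 32 + 8 = 40
Step 4: nu([4,5]) = F(5) - F(4) = 60 - 40 = 20


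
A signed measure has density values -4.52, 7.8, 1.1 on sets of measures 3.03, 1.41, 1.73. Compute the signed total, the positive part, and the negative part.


Step 1: Compute signed measure on each set:
  Set 1: -4.52 * 3.03 = -13.6956
  Set 2: 7.8 * 1.41 = 10.998
  Set 3: 1.1 * 1.73 = 1.903
Step 2: Total signed measure = (-13.6956) + (10.998) + (1.903)
     = -0.7946
Step 3: Positive part mu+(X) = sum of positive contributions = 12.901
Step 4: Negative part mu-(X) = |sum of negative contributions| = 13.6956


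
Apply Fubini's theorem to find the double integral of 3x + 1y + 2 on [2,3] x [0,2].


By Fubini, integrate in x first, then y.
Step 1: Fix y, integrate over x in [2,3]:
  integral(3x + 1y + 2, x=2..3)
  = 3*(3^2 - 2^2)/2 + (1y + 2)*(3 - 2)
  = 7.5 + (1y + 2)*1
  = 7.5 + 1y + 2
  = 9.5 + 1y
Step 2: Integrate over y in [0,2]:
  integral(9.5 + 1y, y=0..2)
  = 9.5*2 + 1*(2^2 - 0^2)/2
  = 19 + 2
  = 21


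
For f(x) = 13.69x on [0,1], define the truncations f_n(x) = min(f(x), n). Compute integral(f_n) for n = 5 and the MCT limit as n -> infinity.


f(x) = 13.69x on [0,1]; f_n(x) = min(13.69x, n). At n = 5:
Step 1: f(x) reaches 5 at x = 5/13.69 = 0.36523
Step 2: integral(f_5) = integral(13.69x, 0, 0.36523) + integral(5, 0.36523, 1)
       = 13.69*0.36523^2/2 + 5*(1 - 0.36523)
       = 0.913075 + 3.17385
       = 4.086925
Step 3: As n -> infinity, f_n increases to f, so by MCT integral(f_n) -> integral(f) = 13.69/2 = 6.845.
Convergence: integral(f_5) = 4.086925 -> 6.845 as n -> infinity


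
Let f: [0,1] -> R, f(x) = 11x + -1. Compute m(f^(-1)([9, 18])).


f^(-1)([9, 18]) = {x : 9 <= 11x + -1 <= 18}
Solving: (9 - -1)/11 <= x <= (18 - -1)/11
= [0.909091, 1.727273]
Intersecting with [0,1]: [0.909091, 1]
Measure = 1 - 0.909091 = 0.090909


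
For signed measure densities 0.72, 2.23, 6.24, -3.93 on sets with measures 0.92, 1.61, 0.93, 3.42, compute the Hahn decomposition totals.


Step 1: Compute signed measure on each set:
  Set 1: 0.72 * 0.92 = 0.6624
  Set 2: 2.23 * 1.61 = 3.5903
  Set 3: 6.24 * 0.93 = 5.8032
  Set 4: -3.93 * 3.42 = -13.4406
Step 2: Total signed measure = (0.6624) + (3.5903) + (5.8032) + (-13.4406)
     = -3.3847
Step 3: Positive part mu+(X) = sum of positive contributions = 10.0559
Step 4: Negative part mu-(X) = |sum of negative contributions| = 13.4406


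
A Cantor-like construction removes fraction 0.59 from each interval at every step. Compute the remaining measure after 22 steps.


Step 1: At each step, fraction remaining = 1 - 0.59 = 0.41
Step 2: After 22 steps, measure = (0.41)^22
Result = 3.028620e-09


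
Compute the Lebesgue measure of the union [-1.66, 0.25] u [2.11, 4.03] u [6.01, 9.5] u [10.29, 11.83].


For pairwise disjoint intervals, m(union) = sum of lengths.
= (0.25 - -1.66) + (4.03 - 2.11) + (9.5 - 6.01) + (11.83 - 10.29)
= 1.91 + 1.92 + 3.49 + 1.54
= 8.86


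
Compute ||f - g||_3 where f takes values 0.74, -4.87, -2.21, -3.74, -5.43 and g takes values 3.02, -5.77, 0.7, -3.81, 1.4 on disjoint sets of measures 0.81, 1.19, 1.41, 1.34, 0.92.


Step 1: Compute differences f_i - g_i:
  0.74 - 3.02 = -2.28
  -4.87 - -5.77 = 0.9
  -2.21 - 0.7 = -2.91
  -3.74 - -3.81 = 0.07
  -5.43 - 1.4 = -6.83
Step 2: Compute |diff|^3 * measure for each set:
  |-2.28|^3 * 0.81 = 11.852352 * 0.81 = 9.600405
  |0.9|^3 * 1.19 = 0.729 * 1.19 = 0.86751
  |-2.91|^3 * 1.41 = 24.642171 * 1.41 = 34.745461
  |0.07|^3 * 1.34 = 3.430000e-04 * 1.34 = 4.596200e-04
  |-6.83|^3 * 0.92 = 318.611987 * 0.92 = 293.123028
Step 3: Sum = 338.336864
Step 4: ||f-g||_3 = (338.336864)^(1/3) = 6.968133


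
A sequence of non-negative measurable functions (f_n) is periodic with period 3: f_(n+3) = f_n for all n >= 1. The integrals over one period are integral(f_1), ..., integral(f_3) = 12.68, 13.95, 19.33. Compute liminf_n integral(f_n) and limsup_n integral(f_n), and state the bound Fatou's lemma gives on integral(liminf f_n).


The sequence (integral(f_n)) is periodic with period 3, repeating the values 12.68, 13.95, 19.33 indefinitely.
Step 1: For a periodic sequence, every tail (a_m, a_(m+1), ...) contains all 3 period values infinitely often.
Step 2: Hence inf of every tail = min of the period values = min(12.68, 13.95, 19.33) = 12.68.
        liminf_n integral(f_n) = sup over m of (inf of tail from m) = 12.68.
Step 3: Similarly sup of every tail = max of the period values = 19.33.
        limsup_n integral(f_n) = 19.33.
Step 4: Fatou's lemma: integral(liminf_n f_n) <= liminf_n integral(f_n) = 12.68.
        So the integral of the pointwise liminf is at most 12.68.


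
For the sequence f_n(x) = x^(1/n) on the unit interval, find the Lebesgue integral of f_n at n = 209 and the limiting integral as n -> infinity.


At n = 209: f_209(x) = x^(1/209).
Step 1: integral(x^(1/209), 0, 1) = [x^(1/209+1) / (1/209+1)] from 0 to 1
     = 1 / (1/209 + 1) = 1 / ((209+1)/209) = 209/(209+1)
     = 209/210 = 0.995238
Step 2: As n -> infinity, f_n(x) = x^(1/n) -> 1 for x in (0,1], and f_n is increasing in n.
By MCT, lim_n integral(f_n) = integral(lim_n f_n) = integral(1, 0, 1) = 1.
Step 3: Verify convergence: 209/210 = 0.995238 -> 1


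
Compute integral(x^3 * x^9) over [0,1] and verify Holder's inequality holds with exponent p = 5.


Step 1: Exact integral of f*g = integral(x^12, 0, 1) = 1/13
     = 0.076923
Step 2: Holder bound with p=5, q=1.25:
  ||f||_p = (integral x^15 dx)^(1/5) = (1/16)^(1/5) = 0.574349
  ||g||_q = (integral x^11.25 dx)^(1/1.25) = (1/12.25)^(1/1.25) = 0.134738
Step 3: Holder bound = ||f||_p * ||g||_q = 0.574349 * 0.134738 = 0.077387
Verification: 0.076923 <= 0.077387 (Holder holds)


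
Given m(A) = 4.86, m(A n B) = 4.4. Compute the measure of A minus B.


m(A \ B) = m(A) - m(A n B)
= 4.86 - 4.4
= 0.46


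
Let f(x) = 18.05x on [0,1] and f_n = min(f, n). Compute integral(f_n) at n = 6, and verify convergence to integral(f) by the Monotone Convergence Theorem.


f(x) = 18.05x on [0,1]; f_n(x) = min(18.05x, n). At n = 6:
Step 1: f(x) reaches 6 at x = 6/18.05 = 0.33241
Step 2: integral(f_6) = integral(18.05x, 0, 0.33241) + integral(6, 0.33241, 1)
       = 18.05*0.33241^2/2 + 6*(1 - 0.33241)
       = 0.99723 + 4.00554
       = 5.00277
Step 3: As n -> infinity, f_n increases to f, so by MCT integral(f_n) -> integral(f) = 18.05/2 = 9.025.
Convergence: integral(f_6) = 5.00277 -> 9.025 as n -> infinity


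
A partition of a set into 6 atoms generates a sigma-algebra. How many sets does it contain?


Each element of the sigma-algebra is a union of some subset of the 6 atoms.
The number of such subsets is 2^6 = 64.


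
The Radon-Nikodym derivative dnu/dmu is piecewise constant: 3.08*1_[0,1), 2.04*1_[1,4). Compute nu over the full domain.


Integrate each piece of the Radon-Nikodym derivative:
Step 1: integral_0^1 3.08 dx = 3.08*(1-0) = 3.08*1 = 3.08
Step 2: integral_1^4 2.04 dx = 2.04*(4-1) = 2.04*3 = 6.12
Total: 3.08 + 6.12 = 9.2


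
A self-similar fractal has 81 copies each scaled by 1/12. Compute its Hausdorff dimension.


For a self-similar set with N copies scaled by 1/r:
dim_H = log(N)/log(r) = log(81)/log(12)
= 4.394449/2.484907
= 1.768456


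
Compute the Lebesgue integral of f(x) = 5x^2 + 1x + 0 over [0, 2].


The Lebesgue integral of a Riemann-integrable function agrees with the Riemann integral.
Antiderivative F(x) = (5/3)x^3 + (1/2)x^2 + 0x
F(2) = (5/3)*2^3 + (1/2)*2^2 + 0*2
     = (5/3)*8 + (1/2)*4 + 0*2
     = 13.333333 + 2 + 0
     = 15.333333
F(0) = 0.0
Integral = F(2) - F(0) = 15.333333 - 0.0 = 15.333333


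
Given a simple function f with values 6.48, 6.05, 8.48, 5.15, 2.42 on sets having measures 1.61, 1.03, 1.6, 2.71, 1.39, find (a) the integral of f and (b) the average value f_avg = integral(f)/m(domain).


Step 1: Integral = sum(value_i * measure_i)
= 6.48*1.61 + 6.05*1.03 + 8.48*1.6 + 5.15*2.71 + 2.42*1.39
= 10.4328 + 6.2315 + 13.568 + 13.9565 + 3.3638
= 47.5526
Step 2: Total measure of domain = 1.61 + 1.03 + 1.6 + 2.71 + 1.39 = 8.34
Step 3: Average value = 47.5526 / 8.34 = 5.701751


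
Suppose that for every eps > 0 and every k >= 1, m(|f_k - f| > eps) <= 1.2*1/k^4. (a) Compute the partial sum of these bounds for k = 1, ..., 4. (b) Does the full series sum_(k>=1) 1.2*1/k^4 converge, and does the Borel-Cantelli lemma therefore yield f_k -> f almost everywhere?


Step 1: List the terms 1.2*1/k^4 for k = 1 to 4:
  k=1: 1.2
  k=2: 0.075
  k=3: 0.014815
  k=4: 0.004687
Step 2: Partial sum = 1.2 + 0.075 + 0.014815 + 0.004687
     = 1.294502
Step 3: The full series sum_(k>=1) 1.2*1/k^4 converges (p-series with p = 4 > 1; a constant multiple of a convergent series converges).
Step 4: Fix eps > 0. Since sum_k m(|f_k - f| > eps) < infinity, the Borel-Cantelli lemma gives
        m(limsup_k {|f_k - f| > eps}) = 0, i.e. for a.e. x, |f_k(x) - f(x)| <= eps for all large k.
        Applying this with eps = 1/j for j = 1, 2, ... and intersecting the countably many full-measure sets,
        for a.e. x we get limsup_k |f_k(x) - f(x)| <= 1/j for every j, hence f_k -> f almost everywhere.
Conclusion: series converges; Borel-Cantelli yields f_k -> f a.e.


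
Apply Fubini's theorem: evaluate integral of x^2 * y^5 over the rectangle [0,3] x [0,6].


By Fubini's theorem, the double integral factors as a product of single integrals:
Step 1: integral_0^3 x^2 dx = [x^3/3] from 0 to 3
     = 3^3/3 = 9
Step 2: integral_0^6 y^5 dy = [y^6/6] from 0 to 6
     = 6^6/6 = 7776
Step 3: Double integral = 9 * 7776 = 69984


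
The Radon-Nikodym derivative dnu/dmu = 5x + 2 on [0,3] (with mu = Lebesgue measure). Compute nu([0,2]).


nu(A) = integral_A (dnu/dmu) dmu = integral_0^2 (5x + 2) dx
Step 1: Antiderivative F(x) = (5/2)x^2 + 2x
Step 2: F(2) = (5/2)*2^2 + 2*2 = 10 + 4 = 14
Step 3: F(0) = (5/2)*0^2 + 2*0 = 0.0 + 0 = 0.0
Step 4: nu([0,2]) = F(2) - F(0) = 14 - 0.0 = 14


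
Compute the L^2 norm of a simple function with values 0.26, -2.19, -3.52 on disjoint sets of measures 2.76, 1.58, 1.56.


Step 1: Compute |f_i|^2 for each value:
  |0.26|^2 = 0.0676
  |-2.19|^2 = 4.7961
  |-3.52|^2 = 12.3904
Step 2: Multiply by measures and sum:
  0.0676 * 2.76 = 0.186576
  4.7961 * 1.58 = 7.577838
  12.3904 * 1.56 = 19.329024
Sum = 0.186576 + 7.577838 + 19.329024 = 27.093438
Step 3: Take the p-th root:
||f||_2 = (27.093438)^(1/2) = 5.205136


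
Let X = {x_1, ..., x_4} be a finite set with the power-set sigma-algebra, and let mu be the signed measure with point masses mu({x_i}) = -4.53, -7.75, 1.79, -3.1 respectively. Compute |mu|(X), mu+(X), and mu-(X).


Step 1: Every measurable set is a union of atoms (the cells / points), so a Hahn decomposition is
  obtained by grouping atoms by sign: P = union of atoms with mu > 0, N = union of the remaining atoms.
  Atoms in P (indices): 3;  atoms in N (indices): 1, 2, 4
  Positive values: 1.79
  Negative values: -4.53, -7.75, -3.1
Step 2: mu+(X) = mu(P) = sum of positive atom values = 1.79
Step 3: mu-(X) = -mu(N) = sum of |negative atom values| = 15.38
Step 4: |mu|(X) = mu+(X) + mu-(X) = 1.79 + 15.38 = 17.17
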